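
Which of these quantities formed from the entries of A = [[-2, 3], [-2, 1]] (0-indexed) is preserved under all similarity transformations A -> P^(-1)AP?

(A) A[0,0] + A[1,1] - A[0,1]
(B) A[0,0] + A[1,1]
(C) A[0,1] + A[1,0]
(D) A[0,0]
B

A[0,0] + A[1,1] is the trace of A. By the cyclic property of the trace, tr(P^(-1)AP) = tr(APP^(-1)) = tr(A), so it is the same for every matrix similar to A.

The other combinations are not similarity invariants. For example, take P = [[1, 2], [0, 1]] (det P = 1), so P^(-1) = [[1, -2], [0, 1]] and
B = P^(-1)AP = [[2, 5], [-2, -3]].
Evaluating each option on A and on B:
(A) A[0,0] + A[1,1] - A[0,1]: -4 for A, -6 for B -> changes
(B) A[0,0] + A[1,1]: -1 for A, -1 for B -> unchanged
(C) A[0,1] + A[1,0]: 1 for A, 3 for B -> changes
(D) A[0,0]: -2 for A, 2 for B -> changes

Only (B) A[0,0] + A[1,1] = -1 survives (and it does so for every P, not just this one), so it is the invariant.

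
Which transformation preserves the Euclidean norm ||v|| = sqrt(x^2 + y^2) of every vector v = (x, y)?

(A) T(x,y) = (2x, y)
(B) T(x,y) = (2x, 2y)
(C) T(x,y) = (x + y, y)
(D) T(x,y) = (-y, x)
D

A transformation preserves a norm if ||T(v)|| = ||v|| for every v; a single vector where the norm changes rules an option out.

(A) T(x,y) = (2x, y): v = (1, 0) has norm sqrt((1)^2 + (0)^2) = 1, but T(v) = (2, 0) has norm 2 -- not preserved.
(B) T(x,y) = (2x, 2y): v = (1, 0) has norm sqrt((1)^2 + (0)^2) = 1, but T(v) = (2, 0) has norm 2 -- not preserved.
(C) T(x,y) = (x + y, y): v = (0, 1) has norm sqrt((0)^2 + (1)^2) = 1, but T(v) = (1, 1) has norm sqrt(2) -- not preserved.
(D) T(x,y) = (-y, x): preserves the norm -- it is an orthogonal map (a rotation/reflection), and (-y)^2 + (x)^2 simplifies to x^2 + y^2.

Therefore the answer is (D).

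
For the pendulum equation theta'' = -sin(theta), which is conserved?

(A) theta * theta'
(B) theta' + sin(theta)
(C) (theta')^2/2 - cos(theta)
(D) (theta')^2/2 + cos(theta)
C

A first integral I satisfies dI/dt = 0 along every solution. Differentiate each option and use the equation of motion:
(A) d/dt[theta * theta'] = (theta')^2 + theta theta'' = (theta')^2 - theta sin(theta), not identically 0
(B) d/dt[theta' + sin(theta)] = theta'' + cos(theta) theta' = -sin(theta) + theta' cos(theta), not identically 0
(C) d/dt[(theta')^2/2 - cos(theta)] = theta' theta'' + sin(theta) theta' = theta'(-sin(theta)) + theta' sin(theta) = 0
(D) d/dt[(theta')^2/2 + cos(theta)] = theta' theta'' - sin(theta) theta' = -2 theta' sin(theta), not identically 0

Only (C) has zero time-derivative. This is the total energy: kinetic (theta')^2/2 plus potential -cos(theta).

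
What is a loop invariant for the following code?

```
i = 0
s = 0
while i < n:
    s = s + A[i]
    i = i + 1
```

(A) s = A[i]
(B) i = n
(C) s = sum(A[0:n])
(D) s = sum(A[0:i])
D

A loop invariant must hold before the first iteration and be re-established by every execution of the body.

(D) s = sum(A[0:i]): Initially i = 0 and s = 0 = sum of the empty slice A[0:0]. If s = sum(A[0:i]) holds at the top of an iteration, the body sets s to sum(A[0:i]) + A[i] = sum(A[0:i+1]) and then i to i+1, so s = sum(A[0:i]) holds again. At exit i = n, giving s = sum(A[0:n]).

The other options fail:
(A) s = A[i]: after the first iteration s = A[0] but i = 1, so s = A[i] compares s with the wrong element (and fails in general).
(B) i = n: false initially (i = 0); it is the exit condition, not an invariant.
(C) s = sum(A[0:n]): false before the loop (s = 0, not the full sum) -- it only becomes true at exit.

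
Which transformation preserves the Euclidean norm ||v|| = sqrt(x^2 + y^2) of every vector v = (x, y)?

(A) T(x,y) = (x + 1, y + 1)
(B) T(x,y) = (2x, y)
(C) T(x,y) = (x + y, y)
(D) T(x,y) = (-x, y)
D

A transformation preserves a norm if ||T(v)|| = ||v|| for every v; a single vector where the norm changes rules an option out.

(A) T(x,y) = (x + 1, y + 1): v = (1, 0) has norm sqrt((1)^2 + (0)^2) = 1, but T(v) = (2, 1) has norm sqrt(5) -- not preserved.
(B) T(x,y) = (2x, y): v = (1, 0) has norm sqrt((1)^2 + (0)^2) = 1, but T(v) = (2, 0) has norm 2 -- not preserved.
(C) T(x,y) = (x + y, y): v = (0, 1) has norm sqrt((0)^2 + (1)^2) = 1, but T(v) = (1, 1) has norm sqrt(2) -- not preserved.
(D) T(x,y) = (-x, y): preserves the norm -- it is an orthogonal map (a rotation/reflection), and (-x)^2 + (y)^2 simplifies to x^2 + y^2.

Therefore the answer is (D).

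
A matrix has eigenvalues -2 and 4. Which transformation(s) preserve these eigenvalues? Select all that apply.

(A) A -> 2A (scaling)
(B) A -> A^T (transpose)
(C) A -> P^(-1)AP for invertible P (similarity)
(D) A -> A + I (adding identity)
B and C

Eigenvalues are preserved by:
1. Similarity transformations: A -> P^(-1)AP (same characteristic polynomial)
2. Transpose: A^T has the same eigenvalues as A

Eigenvalues are NOT preserved by:
- Adding identity: eigenvalues become -2+1, 4+1
- Scaling: eigenvalues become -4, 8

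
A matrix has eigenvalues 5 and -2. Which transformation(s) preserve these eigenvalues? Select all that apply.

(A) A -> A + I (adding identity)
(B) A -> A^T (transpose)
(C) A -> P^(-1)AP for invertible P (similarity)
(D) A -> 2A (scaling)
B and C

Eigenvalues are preserved by:
1. Similarity transformations: A -> P^(-1)AP (same characteristic polynomial)
2. Transpose: A^T has the same eigenvalues as A

Eigenvalues are NOT preserved by:
- Adding identity: eigenvalues become 5+1, -2+1
- Scaling: eigenvalues become 10, -4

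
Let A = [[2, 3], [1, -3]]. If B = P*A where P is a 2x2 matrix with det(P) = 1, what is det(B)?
-9

By the multiplicative property of determinants, det(B) = det(P*A) = det(P) * det(A) = det(A),
so the determinant is invariant under multiplication by any determinant-1 matrix; we just need det(A).

det(A) = (2)(-3) - (3)(1) = -6 - 3 = -9

Therefore det(B) = 1 * (-9) = -9.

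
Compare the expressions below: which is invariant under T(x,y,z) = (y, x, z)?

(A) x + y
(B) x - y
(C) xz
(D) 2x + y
A

Apply T(x,y,z) = (y, x, z) to each option, i.e. replace (x, y, z) by the transformed coordinates.
Substitute the transformed coordinates into each option and compare with the original:
(A) x + y  ->  (y) + (x) = x + y   [equals x + y: invariant]
(B) x - y  ->  (y) - (x) = -x + y   [differs from x - y: not invariant]
(C) xz  ->  (y)(z) = yz   [differs from xz: not invariant]
(D) 2x + y  ->  2(y) + (x) = x + 2y   [differs from 2x + y: not invariant]

Only option (A), x + y, is unchanged by the transformation.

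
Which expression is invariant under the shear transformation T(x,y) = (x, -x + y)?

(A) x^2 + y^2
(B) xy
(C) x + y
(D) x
D

Under the shear T(x,y) = (x, -x + y):
Substitute the transformed coordinates into each option and compare with the original:
(A) x^2 + y^2  ->  (x)^2 + (-x + y)^2 = 2x^2 - 2xy + y^2   [differs from x^2 + y^2: not invariant]
(B) xy  ->  (x)(-x + y) = -x^2 + xy   [differs from xy: not invariant]
(C) x + y  ->  (x) + (-x + y) = y   [differs from x + y: not invariant]
(D) x  ->  (x) = x   [equals x: invariant]

Only option (D), x, is unchanged by the transformation.
A vertical shear moves points parallel to the y-axis, so the x-coordinate (and any function of x alone) is unchanged.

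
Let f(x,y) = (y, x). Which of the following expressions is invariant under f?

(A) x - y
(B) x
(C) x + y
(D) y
C

For f(x,y) = (y, x):
After applying f: x' = y, y' = x. So x' + y' = y + x = x + y.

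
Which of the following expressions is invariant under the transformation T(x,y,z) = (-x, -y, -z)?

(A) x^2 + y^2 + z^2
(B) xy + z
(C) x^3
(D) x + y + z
A

Apply T(x,y,z) = (-x, -y, -z) to each option, i.e. replace (x, y, z) by the transformed coordinates.
Substitute the transformed coordinates into each option and compare with the original:
(A) x^2 + y^2 + z^2  ->  (-x)^2 + (-y)^2 + (-z)^2 = x^2 + y^2 + z^2   [equals x^2 + y^2 + z^2: invariant]
(B) xy + z  ->  (-x)(-y) + (-z) = xy - z   [differs from xy + z: not invariant]
(C) x^3  ->  (-x)^3 = -x^3   [differs from x^3: not invariant]
(D) x + y + z  ->  (-x) + (-y) + (-z) = -x - y - z   [differs from x + y + z: not invariant]

Only option (A), x^2 + y^2 + z^2, is unchanged by the transformation.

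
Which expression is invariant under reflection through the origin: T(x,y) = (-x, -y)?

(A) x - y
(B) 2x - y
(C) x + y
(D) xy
D

The map is reflection through the origin: T(x,y) = (-x, -y).
Substitute the transformed coordinates into each option and compare with the original:
(A) x - y  ->  (-x) - (-y) = -x + y   [differs from x - y: not invariant]
(B) 2x - y  ->  2(-x) - (-y) = -2x + y   [differs from 2x - y: not invariant]
(C) x + y  ->  (-x) + (-y) = -x - y   [differs from x + y: not invariant]
(D) xy  ->  (-x)(-y) = xy   [equals xy: invariant]

Only option (D), xy, is unchanged by the transformation.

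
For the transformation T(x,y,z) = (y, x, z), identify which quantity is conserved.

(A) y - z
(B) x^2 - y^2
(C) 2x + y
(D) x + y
D

Apply T(x,y,z) = (y, x, z) to each option, i.e. replace (x, y, z) by the transformed coordinates.
Substitute the transformed coordinates into each option and compare with the original:
(A) y - z  ->  (x) - (z) = x - z   [differs from y - z: not invariant]
(B) x^2 - y^2  ->  (y)^2 - (x)^2 = -x^2 + y^2   [differs from x^2 - y^2: not invariant]
(C) 2x + y  ->  2(y) + (x) = x + 2y   [differs from 2x + y: not invariant]
(D) x + y  ->  (y) + (x) = x + y   [equals x + y: invariant]

Only option (D), x + y, is unchanged by the transformation.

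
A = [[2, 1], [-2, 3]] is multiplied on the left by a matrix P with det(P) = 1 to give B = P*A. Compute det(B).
8

By the multiplicative property of determinants, det(B) = det(P*A) = det(P) * det(A) = det(A),
so the determinant is invariant under multiplication by any determinant-1 matrix; we just need det(A).

det(A) = (2)(3) - (1)(-2) = 6 - (-2) = 8

Therefore det(B) = 1 * 8 = 8.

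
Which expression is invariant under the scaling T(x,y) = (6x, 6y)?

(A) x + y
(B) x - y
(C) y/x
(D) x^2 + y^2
C

Under the uniform scaling T(x,y) = (6x, 6y):
Substitute the transformed coordinates into each option and compare with the original:
(A) x + y  ->  (6x) + (6y) = 6x + 6y   [differs from x + y: not invariant]
(B) x - y  ->  (6x) - (6y) = 6x - 6y   [differs from x - y: not invariant]
(C) y/x  ->  (6y)/(6x) = y/x   [equals y/x: invariant]
(D) x^2 + y^2  ->  (6x)^2 + (6y)^2 = 36x^2 + 36y^2   [differs from x^2 + y^2: not invariant]

Only option (C), y/x, is unchanged by the transformation.
The common factor 6 cancels in a ratio of coordinates, while sums, products and sums of squares pick up factors of 6 or 36.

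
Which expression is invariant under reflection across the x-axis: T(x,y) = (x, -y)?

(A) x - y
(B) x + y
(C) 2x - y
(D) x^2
D

The map is reflection across the x-axis: T(x,y) = (x, -y).
Substitute the transformed coordinates into each option and compare with the original:
(A) x - y  ->  (x) - (-y) = x + y   [differs from x - y: not invariant]
(B) x + y  ->  (x) + (-y) = x - y   [differs from x + y: not invariant]
(C) 2x - y  ->  2(x) - (-y) = 2x + y   [differs from 2x - y: not invariant]
(D) x^2  ->  (x)^2 = x^2   [equals x^2: invariant]

Only option (D), x^2, is unchanged by the transformation.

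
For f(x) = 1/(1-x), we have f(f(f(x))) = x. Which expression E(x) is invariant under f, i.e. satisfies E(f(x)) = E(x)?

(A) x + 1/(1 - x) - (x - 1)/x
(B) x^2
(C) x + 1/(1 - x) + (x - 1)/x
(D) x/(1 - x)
C

Replace x by f(x) = 1/(1 - x) in each option and simplify. As a quick numerical cross-check, also compare E(3) with E(f(3)) = E(-1/2).

(A) x + 1/(1 - x) - (x - 1)/x  ->  (1/(1 - x)) + 1/(1 - (1/(1 - x))) - ((1/(1 - x)) - 1)/(1/(1 - x)) = (x^2(1 - x) - x + (x - 1)^2)/(x(x - 1)); check: E(3) = 11/6 but E(-1/2) = -17/6.   [not invariant]
(B) x^2  ->  (1/(1 - x))^2 = (x - 1)^(-2); check: E(3) = 9 but E(-1/2) = 1/4.   [not invariant]
(C) x + 1/(1 - x) + (x - 1)/x  ->  (1/(1 - x)) + 1/(1 - (1/(1 - x))) + ((1/(1 - x)) - 1)/(1/(1 - x)), which simplifies back to x + 1/(1 - x) + (x - 1)/x; check: E(3) = 19/6, E(-1/2) = 19/6.   [invariant]
(D) x/(1 - x)  ->  (1/(1 - x))/(1 - (1/(1 - x))) = -1/x; check: E(3) = -3/2 but E(-1/2) = -1/3.   [not invariant]

Only (C) is unchanged. Indeed f(f(x)) = 1/(1 - 1/(1-x)) = (1-x)/(-x) = (x-1)/x, so E(x) = x + f(x) + f(f(x)) is the sum over the whole 3-cycle; applying f just permutes the three terms cyclically (x -> f(x) -> f(f(x)) -> x), leaving the sum unchanged.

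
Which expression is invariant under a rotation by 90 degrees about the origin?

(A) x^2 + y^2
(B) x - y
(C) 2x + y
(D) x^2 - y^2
A

A rotation by 90 degrees sends (x, y) to (-y, x).
Substitute the transformed coordinates into each option and compare with the original:
(A) x^2 + y^2  ->  (-y)^2 + (x)^2 = x^2 + y^2   [equals x^2 + y^2: invariant]
(B) x - y  ->  (-y) - (x) = -x - y   [differs from x - y: not invariant]
(C) 2x + y  ->  2(-y) + (x) = x - 2y   [differs from 2x + y: not invariant]
(D) x^2 - y^2  ->  (-y)^2 - (x)^2 = -x^2 + y^2   [differs from x^2 - y^2: not invariant]

Only option (A), x^2 + y^2, is unchanged by the transformation.
Geometrically, x^2 + y^2 is the squared distance from the origin, which every rotation about the origin preserves.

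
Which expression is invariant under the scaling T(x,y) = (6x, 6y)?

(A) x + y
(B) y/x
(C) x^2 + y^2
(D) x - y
B

Under the uniform scaling T(x,y) = (6x, 6y):
Substitute the transformed coordinates into each option and compare with the original:
(A) x + y  ->  (6x) + (6y) = 6x + 6y   [differs from x + y: not invariant]
(B) y/x  ->  (6y)/(6x) = y/x   [equals y/x: invariant]
(C) x^2 + y^2  ->  (6x)^2 + (6y)^2 = 36x^2 + 36y^2   [differs from x^2 + y^2: not invariant]
(D) x - y  ->  (6x) - (6y) = 6x - 6y   [differs from x - y: not invariant]

Only option (B), y/x, is unchanged by the transformation.
The common factor 6 cancels in a ratio of coordinates, while sums, products and sums of squares pick up factors of 6 or 36.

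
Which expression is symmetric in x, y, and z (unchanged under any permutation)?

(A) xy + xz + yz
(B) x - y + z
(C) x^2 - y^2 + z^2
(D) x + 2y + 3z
A

A symmetric expression is unchanged when the variables are permuted; here the transformation to test is the swap (x, y) -> (y, x).
A symmetric expression must survive every permutation; the single swap x <-> y already eliminates the distractors, and the keyed expression is also unchanged by x <-> z and y <-> z (each variable enters it in exactly the same way).
Substitute the transformed coordinates into each option and compare with the original:
(A) xy + xz + yz  ->  (y)(x) + (y)z + (x)z = xy + xz + yz   [equals xy + xz + yz: invariant]
(B) x - y + z  ->  (y) - (x) + z = -x + y + z   [differs from x - y + z: not invariant]
(C) x^2 - y^2 + z^2  ->  (y)^2 - (x)^2 + z^2 = -x^2 + y^2 + z^2   [differs from x^2 - y^2 + z^2: not invariant]
(D) x + 2y + 3z  ->  (y) + 2(x) + 3z = 2x + y + 3z   [differs from x + 2y + 3z: not invariant]

Only option (A), xy + xz + yz, is unchanged by the transformation.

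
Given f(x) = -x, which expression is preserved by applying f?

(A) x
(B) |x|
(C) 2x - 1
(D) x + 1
B

For f(x) = -x:
Applying f replaces x by -x. Since |-x| = |x|, the absolute value is unchanged by f, whereas x -> -x, 2x - 1 -> -2x - 1 and x + 1 -> -x + 1 all change.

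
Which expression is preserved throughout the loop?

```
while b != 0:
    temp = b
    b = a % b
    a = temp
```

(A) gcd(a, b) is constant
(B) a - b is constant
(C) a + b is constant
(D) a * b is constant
A

A loop invariant must hold before the first iteration and be re-established by every execution of the body.

(A) gcd(a, b) is constant: One iteration replaces (a, b) by (b, a mod b). Since a mod b = a - q*b for an integer q, any common divisor of a and b divides b and a mod b, and conversely; hence gcd(b, a mod b) = gcd(a, b). For instance (13, 6) -> (6, 1) keeps gcd = 1. At exit b = 0 and a = gcd of the original inputs.

The other options fail:
(B) a - b is constant: e.g. (a, b) = (13, 6) -> (6, 1): the difference goes from 7 to 5.
(C) a + b is constant: e.g. (a, b) = (13, 6) -> (6, 1): the sum goes from 19 to 7.
(D) a * b is constant: e.g. (a, b) = (13, 6) -> (6, 1): the product goes from 78 to 6.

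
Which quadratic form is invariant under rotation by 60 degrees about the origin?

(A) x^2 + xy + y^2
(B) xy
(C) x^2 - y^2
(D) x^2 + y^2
D

Rotation by 60 degrees sends (x, y) to (x/2 - sqrt(3)y/2, sqrt(3)x/2 + y/2).
Substitute the transformed coordinates into each option and compare with the original:
(A) x^2 + xy + y^2  ->  (x/2 - sqrt(3)y/2)^2 + (x/2 - sqrt(3)y/2)(sqrt(3)x/2 + y/2) + (sqrt(3)x/2 + y/2)^2 = sqrt(3)x^2/4 + x^2 - xy/2 - sqrt(3)y^2/4 + y^2   [differs from x^2 + xy + y^2: not invariant]
(B) xy  ->  (x/2 - sqrt(3)y/2)(sqrt(3)x/2 + y/2) = sqrt(3)x^2/4 - xy/2 - sqrt(3)y^2/4   [differs from xy: not invariant]
(C) x^2 - y^2  ->  (x/2 - sqrt(3)y/2)^2 - (sqrt(3)x/2 + y/2)^2 = -x^2/2 - sqrt(3)xy + y^2/2   [differs from x^2 - y^2: not invariant]
(D) x^2 + y^2  ->  (x/2 - sqrt(3)y/2)^2 + (sqrt(3)x/2 + y/2)^2 = x^2 + y^2   [equals x^2 + y^2: invariant]

Only option (D), x^2 + y^2, is unchanged by the transformation.
x^2 + y^2 is the squared distance from the origin, which rotations preserve.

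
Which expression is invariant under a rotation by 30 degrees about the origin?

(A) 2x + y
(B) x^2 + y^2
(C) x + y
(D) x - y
B

A rotation by 30 degrees sends (x, y) to (sqrt(3)x/2 - y/2, x/2 + sqrt(3)y/2).
Substitute the transformed coordinates into each option and compare with the original:
(A) 2x + y  ->  2(sqrt(3)x/2 - y/2) + (x/2 + sqrt(3)y/2) = x/2 + sqrt(3)x - y + sqrt(3)y/2   [differs from 2x + y: not invariant]
(B) x^2 + y^2  ->  (sqrt(3)x/2 - y/2)^2 + (x/2 + sqrt(3)y/2)^2 = x^2 + y^2   [equals x^2 + y^2: invariant]
(C) x + y  ->  (sqrt(3)x/2 - y/2) + (x/2 + sqrt(3)y/2) = x/2 + sqrt(3)x/2 - y/2 + sqrt(3)y/2   [differs from x + y: not invariant]
(D) x - y  ->  (sqrt(3)x/2 - y/2) - (x/2 + sqrt(3)y/2) = -x/2 + sqrt(3)x/2 - sqrt(3)y/2 - y/2   [differs from x - y: not invariant]

Only option (B), x^2 + y^2, is unchanged by the transformation.
Geometrically, x^2 + y^2 is the squared distance from the origin, which every rotation about the origin preserves.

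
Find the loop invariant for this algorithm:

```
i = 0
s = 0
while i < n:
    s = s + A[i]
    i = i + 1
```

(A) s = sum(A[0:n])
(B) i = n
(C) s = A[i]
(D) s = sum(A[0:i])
D

A loop invariant must hold before the first iteration and be re-established by every execution of the body.

(D) s = sum(A[0:i]): Initially i = 0 and s = 0 = sum of the empty slice A[0:0]. If s = sum(A[0:i]) holds at the top of an iteration, the body sets s to sum(A[0:i]) + A[i] = sum(A[0:i+1]) and then i to i+1, so s = sum(A[0:i]) holds again. At exit i = n, giving s = sum(A[0:n]).

The other options fail:
(A) s = sum(A[0:n]): false before the loop (s = 0, not the full sum) -- it only becomes true at exit.
(B) i = n: false initially (i = 0); it is the exit condition, not an invariant.
(C) s = A[i]: after the first iteration s = A[0] but i = 1, so s = A[i] compares s with the wrong element (and fails in general).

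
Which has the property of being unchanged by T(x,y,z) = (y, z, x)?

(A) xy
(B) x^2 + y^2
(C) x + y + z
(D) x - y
C

Apply T(x,y,z) = (y, z, x) to each option, i.e. replace (x, y, z) by the transformed coordinates.
Substitute the transformed coordinates into each option and compare with the original:
(A) xy  ->  (y)(z) = yz   [differs from xy: not invariant]
(B) x^2 + y^2  ->  (y)^2 + (z)^2 = y^2 + z^2   [differs from x^2 + y^2: not invariant]
(C) x + y + z  ->  (y) + (z) + (x) = x + y + z   [equals x + y + z: invariant]
(D) x - y  ->  (y) - (z) = y - z   [differs from x - y: not invariant]

Only option (C), x + y + z, is unchanged by the transformation.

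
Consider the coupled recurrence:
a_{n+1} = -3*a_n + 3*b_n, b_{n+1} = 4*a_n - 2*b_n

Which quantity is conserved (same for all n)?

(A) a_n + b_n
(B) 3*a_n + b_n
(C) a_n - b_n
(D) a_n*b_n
A

Replace a_n by a_{n+1} = -3*a_n + 3*b_n and b_n by b_{n+1} = 4*a_n - 2*b_n in each option and simplify:
(A) a_n + b_n  ->  (-3*a_n + 3*b_n) + (4*a_n - 2*b_n) = a_n + b_n   [conserved]
(B) 3*a_n + b_n  ->  3*(-3*a_n + 3*b_n) + (4*a_n - 2*b_n) = -5*a_n + 7*b_n   [not conserved]
(C) a_n - b_n  ->  (-3*a_n + 3*b_n) - (4*a_n - 2*b_n) = -7*a_n + 5*b_n   [not conserved]
(D) a_n*b_n  ->  (-3*a_n + 3*b_n)*(4*a_n - 2*b_n) = -12*a_n^2 + 18*a_n*b_n - 6*b_n^2   [not conserved]

Only (A) a_n + b_n returns to itself after one step, so it is the conserved quantity.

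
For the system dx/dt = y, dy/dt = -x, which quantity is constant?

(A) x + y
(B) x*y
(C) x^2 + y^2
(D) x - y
C

A first integral I satisfies dI/dt = 0 along every solution. Differentiate each option and use the equation of motion:
(A) d/dt[x + y] = y + (-x) = y - x, not identically 0
(B) d/dt[x*y] = (dx/dt)y + x(dy/dt) = y^2 - x^2, not identically 0
(C) d/dt[x^2 + y^2] = 2x*dx/dt + 2y*dy/dt = 2x*y + 2y*(-x) = 0
(D) d/dt[x - y] = y - (-x) = x + y, not identically 0

Only (C) has zero time-derivative. So x^2 + y^2 (the squared radius; trajectories are circles) is the conserved quantity.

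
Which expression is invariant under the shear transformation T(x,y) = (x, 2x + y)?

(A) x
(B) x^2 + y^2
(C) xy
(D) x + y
A

Under the shear T(x,y) = (x, 2x + y):
Substitute the transformed coordinates into each option and compare with the original:
(A) x  ->  (x) = x   [equals x: invariant]
(B) x^2 + y^2  ->  (x)^2 + (2x + y)^2 = 5x^2 + 4xy + y^2   [differs from x^2 + y^2: not invariant]
(C) xy  ->  (x)(2x + y) = 2x^2 + xy   [differs from xy: not invariant]
(D) x + y  ->  (x) + (2x + y) = 3x + y   [differs from x + y: not invariant]

Only option (A), x, is unchanged by the transformation.
A vertical shear moves points parallel to the y-axis, so the x-coordinate (and any function of x alone) is unchanged.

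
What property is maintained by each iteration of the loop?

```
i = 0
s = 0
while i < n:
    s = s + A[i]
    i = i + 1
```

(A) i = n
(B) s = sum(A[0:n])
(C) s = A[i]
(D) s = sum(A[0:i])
D

A loop invariant must hold before the first iteration and be re-established by every execution of the body.

(D) s = sum(A[0:i]): Initially i = 0 and s = 0 = sum of the empty slice A[0:0]. If s = sum(A[0:i]) holds at the top of an iteration, the body sets s to sum(A[0:i]) + A[i] = sum(A[0:i+1]) and then i to i+1, so s = sum(A[0:i]) holds again. At exit i = n, giving s = sum(A[0:n]).

The other options fail:
(A) i = n: false initially (i = 0); it is the exit condition, not an invariant.
(B) s = sum(A[0:n]): false before the loop (s = 0, not the full sum) -- it only becomes true at exit.
(C) s = A[i]: after the first iteration s = A[0] but i = 1, so s = A[i] compares s with the wrong element (and fails in general).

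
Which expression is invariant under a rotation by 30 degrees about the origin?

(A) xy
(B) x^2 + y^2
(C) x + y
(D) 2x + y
B

A rotation by 30 degrees sends (x, y) to (sqrt(3)x/2 - y/2, x/2 + sqrt(3)y/2).
Substitute the transformed coordinates into each option and compare with the original:
(A) xy  ->  (sqrt(3)x/2 - y/2)(x/2 + sqrt(3)y/2) = sqrt(3)x^2/4 + xy/2 - sqrt(3)y^2/4   [differs from xy: not invariant]
(B) x^2 + y^2  ->  (sqrt(3)x/2 - y/2)^2 + (x/2 + sqrt(3)y/2)^2 = x^2 + y^2   [equals x^2 + y^2: invariant]
(C) x + y  ->  (sqrt(3)x/2 - y/2) + (x/2 + sqrt(3)y/2) = x/2 + sqrt(3)x/2 - y/2 + sqrt(3)y/2   [differs from x + y: not invariant]
(D) 2x + y  ->  2(sqrt(3)x/2 - y/2) + (x/2 + sqrt(3)y/2) = x/2 + sqrt(3)x - y + sqrt(3)y/2   [differs from 2x + y: not invariant]

Only option (B), x^2 + y^2, is unchanged by the transformation.
Geometrically, x^2 + y^2 is the squared distance from the origin, which every rotation about the origin preserves.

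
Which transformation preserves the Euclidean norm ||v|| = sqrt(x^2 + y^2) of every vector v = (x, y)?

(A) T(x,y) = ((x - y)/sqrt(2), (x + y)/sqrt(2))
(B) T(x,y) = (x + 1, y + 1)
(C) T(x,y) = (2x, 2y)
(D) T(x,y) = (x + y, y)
A

A transformation preserves a norm if ||T(v)|| = ||v|| for every v; a single vector where the norm changes rules an option out.

(A) T(x,y) = ((x - y)/sqrt(2), (x + y)/sqrt(2)): preserves the norm -- it is an orthogonal map (a rotation/reflection), and (sqrt(2)(x - y)/2)^2 + (sqrt(2)(x + y)/2)^2 simplifies to x^2 + y^2.
(B) T(x,y) = (x + 1, y + 1): v = (1, 0) has norm sqrt((1)^2 + (0)^2) = 1, but T(v) = (2, 1) has norm sqrt(5) -- not preserved.
(C) T(x,y) = (2x, 2y): v = (1, 0) has norm sqrt((1)^2 + (0)^2) = 1, but T(v) = (2, 0) has norm 2 -- not preserved.
(D) T(x,y) = (x + y, y): v = (0, 1) has norm sqrt((0)^2 + (1)^2) = 1, but T(v) = (1, 1) has norm sqrt(2) -- not preserved.

Therefore the answer is (A).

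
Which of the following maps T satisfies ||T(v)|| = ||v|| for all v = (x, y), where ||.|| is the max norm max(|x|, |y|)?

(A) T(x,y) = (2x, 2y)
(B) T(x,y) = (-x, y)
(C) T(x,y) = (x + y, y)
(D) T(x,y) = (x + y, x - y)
B

A transformation preserves a norm if ||T(v)|| = ||v|| for every v; a single vector where the norm changes rules an option out.

(A) T(x,y) = (2x, 2y): v = (1, 0) has norm max(|1|, |0|) = 1, but T(v) = (2, 0) has norm 2 -- not preserved.
(B) T(x,y) = (-x, y): preserves the norm -- it only permutes the coordinates and/or flips signs, which leaves max(|x|, |y|) unchanged.
(C) T(x,y) = (x + y, y): v = (1, 1) has norm max(|1|, |1|) = 1, but T(v) = (2, 1) has norm 2 -- not preserved.
(D) T(x,y) = (x + y, x - y): v = (1, 1) has norm max(|1|, |1|) = 1, but T(v) = (2, 0) has norm 2 -- not preserved.

Therefore the answer is (B).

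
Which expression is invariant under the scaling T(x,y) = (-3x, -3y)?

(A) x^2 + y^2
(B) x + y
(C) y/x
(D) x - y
C

Under the uniform scaling T(x,y) = (-3x, -3y):
Substitute the transformed coordinates into each option and compare with the original:
(A) x^2 + y^2  ->  (-3x)^2 + (-3y)^2 = 9x^2 + 9y^2   [differs from x^2 + y^2: not invariant]
(B) x + y  ->  (-3x) + (-3y) = -3x - 3y   [differs from x + y: not invariant]
(C) y/x  ->  (-3y)/(-3x) = y/x   [equals y/x: invariant]
(D) x - y  ->  (-3x) - (-3y) = -3x + 3y   [differs from x - y: not invariant]

Only option (C), y/x, is unchanged by the transformation.
The common factor -3 cancels in a ratio of coordinates, while sums, products and sums of squares pick up factors of -3 or 9.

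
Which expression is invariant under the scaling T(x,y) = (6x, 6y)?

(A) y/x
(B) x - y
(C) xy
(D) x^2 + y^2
A

Under the uniform scaling T(x,y) = (6x, 6y):
Substitute the transformed coordinates into each option and compare with the original:
(A) y/x  ->  (6y)/(6x) = y/x   [equals y/x: invariant]
(B) x - y  ->  (6x) - (6y) = 6x - 6y   [differs from x - y: not invariant]
(C) xy  ->  (6x)(6y) = 36xy   [differs from xy: not invariant]
(D) x^2 + y^2  ->  (6x)^2 + (6y)^2 = 36x^2 + 36y^2   [differs from x^2 + y^2: not invariant]

Only option (A), y/x, is unchanged by the transformation.
The common factor 6 cancels in a ratio of coordinates, while sums, products and sums of squares pick up factors of 6 or 36.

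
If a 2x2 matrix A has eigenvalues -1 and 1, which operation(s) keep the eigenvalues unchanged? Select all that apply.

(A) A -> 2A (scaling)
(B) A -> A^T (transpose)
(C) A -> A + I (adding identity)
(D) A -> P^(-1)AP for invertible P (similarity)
B and D

Eigenvalues are preserved by:
1. Similarity transformations: A -> P^(-1)AP (same characteristic polynomial)
2. Transpose: A^T has the same eigenvalues as A

Eigenvalues are NOT preserved by:
- Adding identity: eigenvalues become -1+1, 1+1
- Scaling: eigenvalues become -2, 2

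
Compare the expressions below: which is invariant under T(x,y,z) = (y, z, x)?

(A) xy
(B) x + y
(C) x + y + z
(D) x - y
C

Apply T(x,y,z) = (y, z, x) to each option, i.e. replace (x, y, z) by the transformed coordinates.
Substitute the transformed coordinates into each option and compare with the original:
(A) xy  ->  (y)(z) = yz   [differs from xy: not invariant]
(B) x + y  ->  (y) + (z) = y + z   [differs from x + y: not invariant]
(C) x + y + z  ->  (y) + (z) + (x) = x + y + z   [equals x + y + z: invariant]
(D) x - y  ->  (y) - (z) = y - z   [differs from x - y: not invariant]

Only option (C), x + y + z, is unchanged by the transformation.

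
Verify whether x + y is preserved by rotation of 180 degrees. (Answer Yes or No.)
No

Applying rotation by 180 degrees: x' = x*cos(180 degrees) - y*sin(180 degrees) = -x, y' = x*sin(180 degrees) + y*cos(180 degrees) = -y

Substituting into x + y:
(-x) + (-y)
= -x - y

This differs from the original expression x + y, so it is NOT invariant.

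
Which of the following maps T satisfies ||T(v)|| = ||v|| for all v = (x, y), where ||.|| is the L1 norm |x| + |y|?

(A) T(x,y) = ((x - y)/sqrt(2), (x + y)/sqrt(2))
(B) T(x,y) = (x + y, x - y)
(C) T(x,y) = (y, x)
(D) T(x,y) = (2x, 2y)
C

A transformation preserves a norm if ||T(v)|| = ||v|| for every v; a single vector where the norm changes rules an option out.

(A) T(x,y) = ((x - y)/sqrt(2), (x + y)/sqrt(2)): v = (1, 0) has norm |1| + |0| = 1, but T(v) = (sqrt(2)/2, sqrt(2)/2) has norm sqrt(2) -- not preserved.
(B) T(x,y) = (x + y, x - y): v = (1, 0) has norm |1| + |0| = 1, but T(v) = (1, 1) has norm 2 -- not preserved.
(C) T(x,y) = (y, x): preserves the norm -- it only permutes the coordinates and/or flips signs, which leaves |x| + |y| unchanged.
(D) T(x,y) = (2x, 2y): v = (1, 0) has norm |1| + |0| = 1, but T(v) = (2, 0) has norm 2 -- not preserved.

Therefore the answer is (C).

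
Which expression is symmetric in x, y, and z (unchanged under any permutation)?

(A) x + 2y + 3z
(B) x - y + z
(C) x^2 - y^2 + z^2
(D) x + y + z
D

A symmetric expression is unchanged when the variables are permuted; here the transformation to test is the swap (x, y) -> (y, x).
A symmetric expression must survive every permutation; the single swap x <-> y already eliminates the distractors, and the keyed expression is also unchanged by x <-> z and y <-> z (each variable enters it in exactly the same way).
Substitute the transformed coordinates into each option and compare with the original:
(A) x + 2y + 3z  ->  (y) + 2(x) + 3z = 2x + y + 3z   [differs from x + 2y + 3z: not invariant]
(B) x - y + z  ->  (y) - (x) + z = -x + y + z   [differs from x - y + z: not invariant]
(C) x^2 - y^2 + z^2  ->  (y)^2 - (x)^2 + z^2 = -x^2 + y^2 + z^2   [differs from x^2 - y^2 + z^2: not invariant]
(D) x + y + z  ->  (y) + (x) + z = x + y + z   [equals x + y + z: invariant]

Only option (D), x + y + z, is unchanged by the transformation.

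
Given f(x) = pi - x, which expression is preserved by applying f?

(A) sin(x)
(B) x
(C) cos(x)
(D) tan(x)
A

For f(x) = pi - x:
sin(pi - x) = sin(x), so sine is invariant under this transformation.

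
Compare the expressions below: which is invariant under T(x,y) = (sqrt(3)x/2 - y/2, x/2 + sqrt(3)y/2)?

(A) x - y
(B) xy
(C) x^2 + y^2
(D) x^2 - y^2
C

An expression E(x,y) is invariant under T if E(T(x,y)) = E(x,y). Here T(x,y) = (sqrt(3)x/2 - y/2, x/2 + sqrt(3)y/2).
Substitute the transformed coordinates into each option and compare with the original:
(A) x - y  ->  (sqrt(3)x/2 - y/2) - (x/2 + sqrt(3)y/2) = -x/2 + sqrt(3)x/2 - sqrt(3)y/2 - y/2   [differs from x - y: not invariant]
(B) xy  ->  (sqrt(3)x/2 - y/2)(x/2 + sqrt(3)y/2) = sqrt(3)x^2/4 + xy/2 - sqrt(3)y^2/4   [differs from xy: not invariant]
(C) x^2 + y^2  ->  (sqrt(3)x/2 - y/2)^2 + (x/2 + sqrt(3)y/2)^2 = x^2 + y^2   [equals x^2 + y^2: invariant]
(D) x^2 - y^2  ->  (sqrt(3)x/2 - y/2)^2 - (x/2 + sqrt(3)y/2)^2 = x^2/2 - sqrt(3)xy - y^2/2   [differs from x^2 - y^2: not invariant]

Only option (C), x^2 + y^2, is unchanged by the transformation.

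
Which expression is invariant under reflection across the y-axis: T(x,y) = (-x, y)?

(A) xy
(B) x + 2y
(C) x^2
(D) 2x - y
C

The map is reflection across the y-axis: T(x,y) = (-x, y).
Substitute the transformed coordinates into each option and compare with the original:
(A) xy  ->  (-x)(y) = -xy   [differs from xy: not invariant]
(B) x + 2y  ->  (-x) + 2(y) = -x + 2y   [differs from x + 2y: not invariant]
(C) x^2  ->  (-x)^2 = x^2   [equals x^2: invariant]
(D) 2x - y  ->  2(-x) - (y) = -2x - y   [differs from 2x - y: not invariant]

Only option (C), x^2, is unchanged by the transformation.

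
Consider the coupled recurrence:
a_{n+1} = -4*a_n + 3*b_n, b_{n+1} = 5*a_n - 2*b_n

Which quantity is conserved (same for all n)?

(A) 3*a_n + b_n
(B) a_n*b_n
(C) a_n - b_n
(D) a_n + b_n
D

Replace a_n by a_{n+1} = -4*a_n + 3*b_n and b_n by b_{n+1} = 5*a_n - 2*b_n in each option and simplify:
(A) 3*a_n + b_n  ->  3*(-4*a_n + 3*b_n) + (5*a_n - 2*b_n) = -7*a_n + 7*b_n   [not conserved]
(B) a_n*b_n  ->  (-4*a_n + 3*b_n)*(5*a_n - 2*b_n) = -20*a_n^2 + 23*a_n*b_n - 6*b_n^2   [not conserved]
(C) a_n - b_n  ->  (-4*a_n + 3*b_n) - (5*a_n - 2*b_n) = -9*a_n + 5*b_n   [not conserved]
(D) a_n + b_n  ->  (-4*a_n + 3*b_n) + (5*a_n - 2*b_n) = a_n + b_n   [conserved]

Only (D) a_n + b_n returns to itself after one step, so it is the conserved quantity.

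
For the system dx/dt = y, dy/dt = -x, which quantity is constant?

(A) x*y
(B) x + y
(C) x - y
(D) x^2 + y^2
D

A first integral I satisfies dI/dt = 0 along every solution. Differentiate each option and use the equation of motion:
(A) d/dt[x*y] = (dx/dt)y + x(dy/dt) = y^2 - x^2, not identically 0
(B) d/dt[x + y] = y + (-x) = y - x, not identically 0
(C) d/dt[x - y] = y - (-x) = x + y, not identically 0
(D) d/dt[x^2 + y^2] = 2x*dx/dt + 2y*dy/dt = 2x*y + 2y*(-x) = 0

Only (D) has zero time-derivative. So x^2 + y^2 (the squared radius; trajectories are circles) is the conserved quantity.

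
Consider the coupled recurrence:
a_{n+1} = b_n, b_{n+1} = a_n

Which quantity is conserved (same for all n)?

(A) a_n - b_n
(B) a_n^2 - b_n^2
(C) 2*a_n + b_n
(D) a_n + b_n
D

Replace a_n by a_{n+1} = b_n and b_n by b_{n+1} = a_n in each option and simplify:
(A) a_n - b_n  ->  (b_n) - (a_n) = -a_n + b_n   [not conserved]
(B) a_n^2 - b_n^2  ->  (b_n)^2 - (a_n)^2 = -a_n^2 + b_n^2   [not conserved]
(C) 2*a_n + b_n  ->  2*(b_n) + (a_n) = a_n + 2*b_n   [not conserved]
(D) a_n + b_n  ->  (b_n) + (a_n) = a_n + b_n   [conserved]

Only (D) a_n + b_n returns to itself after one step, so it is the conserved quantity.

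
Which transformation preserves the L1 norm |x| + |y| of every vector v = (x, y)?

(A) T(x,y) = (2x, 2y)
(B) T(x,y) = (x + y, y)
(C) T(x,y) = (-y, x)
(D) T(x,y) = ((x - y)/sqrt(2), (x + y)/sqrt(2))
C

A transformation preserves a norm if ||T(v)|| = ||v|| for every v; a single vector where the norm changes rules an option out.

(A) T(x,y) = (2x, 2y): v = (1, 0) has norm |1| + |0| = 1, but T(v) = (2, 0) has norm 2 -- not preserved.
(B) T(x,y) = (x + y, y): v = (0, 1) has norm |0| + |1| = 1, but T(v) = (1, 1) has norm 2 -- not preserved.
(C) T(x,y) = (-y, x): preserves the norm -- it only permutes the coordinates and/or flips signs, which leaves |x| + |y| unchanged.
(D) T(x,y) = ((x - y)/sqrt(2), (x + y)/sqrt(2)): v = (1, 0) has norm |1| + |0| = 1, but T(v) = (sqrt(2)/2, sqrt(2)/2) has norm sqrt(2) -- not preserved.

Therefore the answer is (C).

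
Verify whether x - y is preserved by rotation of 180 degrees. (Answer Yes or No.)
No

Applying rotation by 180 degrees: x' = x*cos(180 degrees) - y*sin(180 degrees) = -x, y' = x*sin(180 degrees) + y*cos(180 degrees) = -y

Substituting into x - y:
(-x) - (-y)
= -x + y

This differs from the original expression x - y, so it is NOT invariant.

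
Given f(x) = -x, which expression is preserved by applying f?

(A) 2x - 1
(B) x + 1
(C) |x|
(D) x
C

For f(x) = -x:
Applying f replaces x by -x. Since |-x| = |x|, the absolute value is unchanged by f, whereas x -> -x, 2x - 1 -> -2x - 1 and x + 1 -> -x + 1 all change.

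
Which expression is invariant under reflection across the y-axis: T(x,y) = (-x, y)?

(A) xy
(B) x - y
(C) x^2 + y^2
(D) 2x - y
C

The map is reflection across the y-axis: T(x,y) = (-x, y).
Substitute the transformed coordinates into each option and compare with the original:
(A) xy  ->  (-x)(y) = -xy   [differs from xy: not invariant]
(B) x - y  ->  (-x) - (y) = -x - y   [differs from x - y: not invariant]
(C) x^2 + y^2  ->  (-x)^2 + (y)^2 = x^2 + y^2   [equals x^2 + y^2: invariant]
(D) 2x - y  ->  2(-x) - (y) = -2x - y   [differs from 2x - y: not invariant]

Only option (C), x^2 + y^2, is unchanged by the transformation.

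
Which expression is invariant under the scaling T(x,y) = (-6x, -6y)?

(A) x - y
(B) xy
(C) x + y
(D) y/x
D

Under the uniform scaling T(x,y) = (-6x, -6y):
Substitute the transformed coordinates into each option and compare with the original:
(A) x - y  ->  (-6x) - (-6y) = -6x + 6y   [differs from x - y: not invariant]
(B) xy  ->  (-6x)(-6y) = 36xy   [differs from xy: not invariant]
(C) x + y  ->  (-6x) + (-6y) = -6x - 6y   [differs from x + y: not invariant]
(D) y/x  ->  (-6y)/(-6x) = y/x   [equals y/x: invariant]

Only option (D), y/x, is unchanged by the transformation.
The common factor -6 cancels in a ratio of coordinates, while sums, products and sums of squares pick up factors of -6 or 36.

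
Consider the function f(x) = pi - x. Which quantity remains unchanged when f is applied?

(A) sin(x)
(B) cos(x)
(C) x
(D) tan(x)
A

For f(x) = pi - x:
sin(pi - x) = sin(x), so sine is invariant under this transformation.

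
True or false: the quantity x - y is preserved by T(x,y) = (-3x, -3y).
False

Substitute T(x,y) = (-3x, -3y) into the expression and compare with the original.

Original: x - y
After applying T: (-3x) - (-3y) = -3x + 3y

This differs from the original x - y (difference: -4x + 4y), so the expression is NOT invariant.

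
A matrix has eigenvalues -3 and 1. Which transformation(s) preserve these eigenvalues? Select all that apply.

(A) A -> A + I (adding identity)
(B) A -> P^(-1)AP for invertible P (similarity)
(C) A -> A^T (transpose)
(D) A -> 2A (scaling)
B and C

Eigenvalues are preserved by:
1. Similarity transformations: A -> P^(-1)AP (same characteristic polynomial)
2. Transpose: A^T has the same eigenvalues as A

Eigenvalues are NOT preserved by:
- Adding identity: eigenvalues become -3+1, 1+1
- Scaling: eigenvalues become -6, 2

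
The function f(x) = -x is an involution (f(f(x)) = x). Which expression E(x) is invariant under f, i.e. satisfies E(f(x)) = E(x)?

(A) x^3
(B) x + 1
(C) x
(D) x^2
D

Replace x by f(x) = -x in each option and simplify. As a quick numerical cross-check, also compare E(4) with E(f(4)) = E(-4).

(A) x^3  ->  (-x)^3 = -x^3; check: E(4) = 64 but E(-4) = -64.   [not invariant]
(B) x + 1  ->  (-x) + 1 = 1 - x; check: E(4) = 5 but E(-4) = -3.   [not invariant]
(C) x  ->  (-x) = -x; check: E(4) = 4 but E(-4) = -4.   [not invariant]
(D) x^2  ->  (-x)^2, which simplifies back to x^2; check: E(4) = 16, E(-4) = 16.   [invariant]

Only (D) is unchanged. E is symmetric under swapping x with f(x) = -x, which is exactly what an involution does.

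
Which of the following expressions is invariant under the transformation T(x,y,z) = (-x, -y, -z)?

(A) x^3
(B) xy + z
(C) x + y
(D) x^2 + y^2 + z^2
D

Apply T(x,y,z) = (-x, -y, -z) to each option, i.e. replace (x, y, z) by the transformed coordinates.
Substitute the transformed coordinates into each option and compare with the original:
(A) x^3  ->  (-x)^3 = -x^3   [differs from x^3: not invariant]
(B) xy + z  ->  (-x)(-y) + (-z) = xy - z   [differs from xy + z: not invariant]
(C) x + y  ->  (-x) + (-y) = -x - y   [differs from x + y: not invariant]
(D) x^2 + y^2 + z^2  ->  (-x)^2 + (-y)^2 + (-z)^2 = x^2 + y^2 + z^2   [equals x^2 + y^2 + z^2: invariant]

Only option (D), x^2 + y^2 + z^2, is unchanged by the transformation.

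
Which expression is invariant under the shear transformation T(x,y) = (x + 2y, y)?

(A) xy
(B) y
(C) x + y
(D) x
B

Under the shear T(x,y) = (x + 2y, y):
Substitute the transformed coordinates into each option and compare with the original:
(A) xy  ->  (x + 2y)(y) = xy + 2y^2   [differs from xy: not invariant]
(B) y  ->  (y) = y   [equals y: invariant]
(C) x + y  ->  (x + 2y) + (y) = x + 3y   [differs from x + y: not invariant]
(D) x  ->  (x + 2y) = x + 2y   [differs from x: not invariant]

Only option (B), y, is unchanged by the transformation.
A horizontal shear moves points parallel to the x-axis, so the y-coordinate (and any function of y alone) is unchanged.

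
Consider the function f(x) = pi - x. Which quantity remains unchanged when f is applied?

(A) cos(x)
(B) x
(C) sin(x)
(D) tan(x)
C

For f(x) = pi - x:
sin(pi - x) = sin(x), so sine is invariant under this transformation.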